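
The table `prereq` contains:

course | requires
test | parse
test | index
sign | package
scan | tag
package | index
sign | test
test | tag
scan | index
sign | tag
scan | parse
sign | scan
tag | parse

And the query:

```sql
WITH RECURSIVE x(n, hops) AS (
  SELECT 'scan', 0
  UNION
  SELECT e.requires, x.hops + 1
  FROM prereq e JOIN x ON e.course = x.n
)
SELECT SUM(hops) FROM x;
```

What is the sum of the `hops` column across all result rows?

5

Base: (scan, hops=0).
Iteration 1: edges from {scan} -> (index, hops=1), (parse, hops=1), (tag, hops=1).
Iteration 2: edges from {index,parse,tag} -> (parse, hops=2).
Iteration 3: no outgoing edges from {parse}; recursion stops.
SUM(hops) = 0 + 1 + 1 + 1 + 2 = 5.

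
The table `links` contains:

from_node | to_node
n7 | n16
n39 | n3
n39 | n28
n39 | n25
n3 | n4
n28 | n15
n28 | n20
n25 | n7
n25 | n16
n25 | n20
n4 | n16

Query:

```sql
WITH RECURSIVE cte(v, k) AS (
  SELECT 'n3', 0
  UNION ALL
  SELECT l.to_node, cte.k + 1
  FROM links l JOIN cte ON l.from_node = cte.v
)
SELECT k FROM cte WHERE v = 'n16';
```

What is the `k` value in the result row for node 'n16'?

Base: (n3, k=0).
Iteration 1: edges from {n3} -> (n4, k=1).
Iteration 2: edges from {n4} -> (n16, k=2).
Iteration 3: no outgoing edges from {n16}; recursion stops.

2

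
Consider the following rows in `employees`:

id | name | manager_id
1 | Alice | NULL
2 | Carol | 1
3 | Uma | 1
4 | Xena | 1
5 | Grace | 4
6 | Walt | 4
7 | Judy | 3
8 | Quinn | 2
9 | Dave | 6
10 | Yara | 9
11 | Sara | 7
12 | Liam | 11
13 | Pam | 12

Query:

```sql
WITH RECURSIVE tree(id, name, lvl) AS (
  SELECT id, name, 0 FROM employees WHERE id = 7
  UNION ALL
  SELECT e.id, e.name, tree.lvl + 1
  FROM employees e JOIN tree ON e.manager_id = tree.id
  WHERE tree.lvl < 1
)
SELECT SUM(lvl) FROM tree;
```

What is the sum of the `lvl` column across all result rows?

1

Base: id=7 (Judy) at lvl 0.
Iteration 1: rows with manager_id in {7} -> Sara (id 11, lvl 1).
Iteration 2: lvl < 1 fails for all current rows; recursion stops.
SUM(lvl) = 0 + 1 = 1.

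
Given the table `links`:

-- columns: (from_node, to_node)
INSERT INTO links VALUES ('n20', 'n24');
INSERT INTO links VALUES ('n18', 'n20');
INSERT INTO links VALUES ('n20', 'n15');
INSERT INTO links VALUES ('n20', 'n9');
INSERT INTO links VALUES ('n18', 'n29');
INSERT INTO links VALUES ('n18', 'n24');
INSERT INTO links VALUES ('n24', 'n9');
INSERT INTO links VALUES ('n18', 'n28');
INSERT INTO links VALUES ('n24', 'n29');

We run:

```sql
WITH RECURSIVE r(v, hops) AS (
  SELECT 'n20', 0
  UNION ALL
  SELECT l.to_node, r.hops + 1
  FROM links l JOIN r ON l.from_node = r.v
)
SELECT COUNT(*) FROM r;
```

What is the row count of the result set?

Base: (n20, hops=0).
Iteration 1: edges from {n20} -> (n15, hops=1), (n24, hops=1), (n9, hops=1).
Iteration 2: edges from {n15,n24,n9} -> (n29, hops=2), (n9, hops=2).
Iteration 3: no outgoing edges from {n29,n9}; recursion stops.
Total rows emitted: 6.

6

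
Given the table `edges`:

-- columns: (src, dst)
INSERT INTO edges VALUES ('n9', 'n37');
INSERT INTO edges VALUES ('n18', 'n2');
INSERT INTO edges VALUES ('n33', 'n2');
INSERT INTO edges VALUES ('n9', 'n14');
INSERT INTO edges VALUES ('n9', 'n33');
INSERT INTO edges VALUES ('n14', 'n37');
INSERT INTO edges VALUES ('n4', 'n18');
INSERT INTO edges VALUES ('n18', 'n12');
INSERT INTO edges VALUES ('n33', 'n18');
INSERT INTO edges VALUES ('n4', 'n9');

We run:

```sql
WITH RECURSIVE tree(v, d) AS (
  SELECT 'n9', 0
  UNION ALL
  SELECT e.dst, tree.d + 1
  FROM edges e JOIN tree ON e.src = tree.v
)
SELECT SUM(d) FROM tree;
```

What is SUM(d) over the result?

Base: (n9, d=0).
Iteration 1: edges from {n9} -> (n14, d=1), (n33, d=1), (n37, d=1).
Iteration 2: edges from {n14,n33,n37} -> (n18, d=2), (n2, d=2), (n37, d=2).
Iteration 3: edges from {n18,n2,n37} -> (n12, d=3), (n2, d=3).
Iteration 4: no outgoing edges from {n12,n2}; recursion stops.
SUM(d) = 0 + 1 + 1 + 1 + 2 + 2 + 2 + 3 + 3 = 15.

15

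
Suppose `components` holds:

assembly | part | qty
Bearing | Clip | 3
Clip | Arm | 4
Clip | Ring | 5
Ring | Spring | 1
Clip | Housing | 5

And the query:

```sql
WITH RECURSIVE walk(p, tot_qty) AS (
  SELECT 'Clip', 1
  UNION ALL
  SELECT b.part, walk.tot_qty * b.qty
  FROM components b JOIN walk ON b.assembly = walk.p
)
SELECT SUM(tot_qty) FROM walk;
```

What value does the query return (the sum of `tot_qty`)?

Base: (Clip, tot_qty=1).
Iteration 1: components of {Clip} -> Arm = 1*4 = 4, Housing = 1*5 = 5, Ring = 1*5 = 5.
Iteration 2: components of {Arm,Housing,Ring} -> Spring = 5*1 = 5.
Iteration 3: no further components; recursion stops.
SUM(tot_qty) = 1 + 5 + 5 + 4 + 5 = 20.

20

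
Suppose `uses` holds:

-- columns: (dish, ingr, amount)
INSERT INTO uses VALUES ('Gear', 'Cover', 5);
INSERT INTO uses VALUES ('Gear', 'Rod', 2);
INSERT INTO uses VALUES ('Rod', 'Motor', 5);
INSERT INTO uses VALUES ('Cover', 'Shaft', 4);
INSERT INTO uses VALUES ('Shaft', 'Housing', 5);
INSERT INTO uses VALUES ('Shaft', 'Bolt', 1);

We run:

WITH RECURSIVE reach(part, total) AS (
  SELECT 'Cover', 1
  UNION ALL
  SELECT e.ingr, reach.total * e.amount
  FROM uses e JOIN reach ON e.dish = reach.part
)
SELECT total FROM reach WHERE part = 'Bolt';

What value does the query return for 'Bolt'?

Base: (Cover, total=1).
Iteration 1: components of {Cover} -> Shaft = 1*4 = 4.
Iteration 2: components of {Shaft} -> Bolt = 4*1 = 4, Housing = 4*5 = 20.
Iteration 3: no further components; recursion stops.

4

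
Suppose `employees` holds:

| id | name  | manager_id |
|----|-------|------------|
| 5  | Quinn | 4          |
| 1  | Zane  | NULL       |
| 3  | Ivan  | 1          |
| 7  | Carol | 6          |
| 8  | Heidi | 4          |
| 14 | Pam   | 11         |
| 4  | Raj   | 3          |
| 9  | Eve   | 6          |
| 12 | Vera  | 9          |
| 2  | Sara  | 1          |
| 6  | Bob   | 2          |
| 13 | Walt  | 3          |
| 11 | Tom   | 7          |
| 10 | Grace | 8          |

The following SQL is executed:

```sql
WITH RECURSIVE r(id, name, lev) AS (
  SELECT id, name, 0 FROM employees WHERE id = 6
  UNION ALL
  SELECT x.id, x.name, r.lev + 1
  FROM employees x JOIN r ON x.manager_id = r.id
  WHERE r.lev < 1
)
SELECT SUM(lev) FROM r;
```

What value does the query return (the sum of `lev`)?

Base: id=6 (Bob) at lev 0.
Iteration 1: rows with manager_id in {6} -> Carol (id 7, lev 1), Eve (id 9, lev 1).
Iteration 2: lev < 1 fails for all current rows; recursion stops.
SUM(lev) = 0 + 1 + 1 = 2.

2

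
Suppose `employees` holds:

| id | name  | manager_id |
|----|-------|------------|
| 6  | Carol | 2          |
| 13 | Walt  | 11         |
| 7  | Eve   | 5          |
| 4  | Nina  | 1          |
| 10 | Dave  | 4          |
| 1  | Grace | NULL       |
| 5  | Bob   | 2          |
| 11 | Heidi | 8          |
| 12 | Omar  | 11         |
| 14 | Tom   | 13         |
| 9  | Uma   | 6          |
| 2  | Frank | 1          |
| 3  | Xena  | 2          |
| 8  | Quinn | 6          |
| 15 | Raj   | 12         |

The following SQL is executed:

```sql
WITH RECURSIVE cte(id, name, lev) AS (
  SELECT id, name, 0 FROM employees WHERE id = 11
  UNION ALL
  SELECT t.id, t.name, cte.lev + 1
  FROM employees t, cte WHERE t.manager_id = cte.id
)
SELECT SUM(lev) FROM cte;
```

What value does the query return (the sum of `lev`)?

6

Base: id=11 (Heidi) at lev 0.
Iteration 1: rows with manager_id in {11} -> Omar (id 12, lev 1), Walt (id 13, lev 1).
Iteration 2: rows with manager_id in {12,13} -> Tom (id 14, lev 2), Raj (id 15, lev 2).
Iteration 3: no rows with manager_id in {14,15}; recursion stops.
SUM(lev) = 0 + 1 + 1 + 2 + 2 = 6.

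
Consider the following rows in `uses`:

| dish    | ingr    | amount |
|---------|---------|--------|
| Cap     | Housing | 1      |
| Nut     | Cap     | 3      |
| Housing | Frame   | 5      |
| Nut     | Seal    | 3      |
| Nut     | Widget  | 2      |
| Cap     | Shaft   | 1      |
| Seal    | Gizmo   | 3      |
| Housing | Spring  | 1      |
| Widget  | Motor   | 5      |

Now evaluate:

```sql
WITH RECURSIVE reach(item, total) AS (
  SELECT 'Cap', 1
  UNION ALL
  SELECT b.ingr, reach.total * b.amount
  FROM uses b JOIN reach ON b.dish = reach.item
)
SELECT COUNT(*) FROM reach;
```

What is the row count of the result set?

5

Base: (Cap, total=1).
Iteration 1: components of {Cap} -> Housing = 1*1 = 1, Shaft = 1*1 = 1.
Iteration 2: components of {Housing,Shaft} -> Frame = 1*5 = 5, Spring = 1*1 = 1.
Iteration 3: no further components; recursion stops.
Total rows emitted: 5.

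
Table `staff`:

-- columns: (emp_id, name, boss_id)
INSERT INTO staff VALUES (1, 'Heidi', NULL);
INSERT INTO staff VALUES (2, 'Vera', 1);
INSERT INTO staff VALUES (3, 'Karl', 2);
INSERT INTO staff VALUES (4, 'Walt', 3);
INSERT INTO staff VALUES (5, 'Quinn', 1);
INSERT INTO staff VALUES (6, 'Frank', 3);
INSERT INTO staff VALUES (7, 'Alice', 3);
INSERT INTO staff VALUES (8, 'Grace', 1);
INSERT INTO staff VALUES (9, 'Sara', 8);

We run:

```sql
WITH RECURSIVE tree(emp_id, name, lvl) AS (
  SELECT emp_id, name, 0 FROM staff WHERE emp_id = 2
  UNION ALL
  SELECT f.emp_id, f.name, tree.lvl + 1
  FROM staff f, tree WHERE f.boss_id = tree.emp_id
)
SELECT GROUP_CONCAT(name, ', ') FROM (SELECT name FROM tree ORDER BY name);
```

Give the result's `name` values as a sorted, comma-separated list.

Base: emp_id=2 (Vera) at lvl 0.
Iteration 1: rows with boss_id in {2} -> Karl (id 3, lvl 1).
Iteration 2: rows with boss_id in {3} -> Walt (id 4, lvl 2), Frank (id 6, lvl 2), Alice (id 7, lvl 2).
Iteration 3: no rows with boss_id in {4,6,7}; recursion stops.

Alice, Frank, Karl, Vera, Walt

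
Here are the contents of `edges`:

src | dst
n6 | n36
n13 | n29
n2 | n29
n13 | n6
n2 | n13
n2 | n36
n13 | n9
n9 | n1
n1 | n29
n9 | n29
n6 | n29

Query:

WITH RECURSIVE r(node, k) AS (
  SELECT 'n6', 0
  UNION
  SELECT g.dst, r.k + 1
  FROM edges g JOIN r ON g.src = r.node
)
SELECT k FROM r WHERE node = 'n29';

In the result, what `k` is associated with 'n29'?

Base: (n6, k=0).
Iteration 1: edges from {n6} -> (n29, k=1), (n36, k=1).
Iteration 2: no outgoing edges from {n29,n36}; recursion stops.

1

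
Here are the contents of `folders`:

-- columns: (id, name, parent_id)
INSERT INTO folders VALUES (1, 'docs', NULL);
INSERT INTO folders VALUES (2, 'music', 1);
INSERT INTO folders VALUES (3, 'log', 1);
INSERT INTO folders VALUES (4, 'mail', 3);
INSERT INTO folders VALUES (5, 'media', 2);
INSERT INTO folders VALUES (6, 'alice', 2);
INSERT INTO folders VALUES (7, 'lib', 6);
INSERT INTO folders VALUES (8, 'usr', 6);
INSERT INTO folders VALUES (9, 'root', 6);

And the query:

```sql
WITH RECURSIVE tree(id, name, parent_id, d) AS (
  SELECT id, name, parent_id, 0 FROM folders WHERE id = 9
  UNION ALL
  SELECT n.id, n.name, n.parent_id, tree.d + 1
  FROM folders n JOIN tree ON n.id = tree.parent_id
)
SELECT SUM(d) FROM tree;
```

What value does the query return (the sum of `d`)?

6

Base: id=9 (root), parent_id=6, d 0.
Iteration 1: join on id=6 -> alice (id 6, parent_id=2, d 1).
Iteration 2: join on id=2 -> music (id 2, parent_id=1, d 2).
Iteration 3: join on id=1 -> docs (id 1, parent_id=NULL, d 3).
Iteration 4: parent_id is NULL; no match; recursion stops.
SUM(d) = 0 + 1 + 2 + 3 = 6.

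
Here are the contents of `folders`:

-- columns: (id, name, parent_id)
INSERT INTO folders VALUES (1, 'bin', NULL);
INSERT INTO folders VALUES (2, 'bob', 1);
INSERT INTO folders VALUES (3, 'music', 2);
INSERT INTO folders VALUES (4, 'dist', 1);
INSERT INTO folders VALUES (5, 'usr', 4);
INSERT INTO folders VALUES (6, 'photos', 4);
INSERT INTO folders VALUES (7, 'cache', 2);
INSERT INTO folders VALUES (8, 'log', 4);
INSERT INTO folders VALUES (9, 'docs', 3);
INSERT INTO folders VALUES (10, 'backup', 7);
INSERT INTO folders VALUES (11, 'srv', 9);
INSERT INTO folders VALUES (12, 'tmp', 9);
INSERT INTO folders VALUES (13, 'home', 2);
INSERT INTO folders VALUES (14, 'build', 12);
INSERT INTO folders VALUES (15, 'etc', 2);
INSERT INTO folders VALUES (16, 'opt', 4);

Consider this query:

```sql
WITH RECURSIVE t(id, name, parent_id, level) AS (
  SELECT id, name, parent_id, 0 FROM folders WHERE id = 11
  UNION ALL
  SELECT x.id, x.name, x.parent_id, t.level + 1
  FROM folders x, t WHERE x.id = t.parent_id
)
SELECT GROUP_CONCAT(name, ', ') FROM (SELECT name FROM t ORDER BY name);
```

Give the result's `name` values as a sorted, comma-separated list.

bin, bob, docs, music, srv

Base: id=11 (srv), parent_id=9, level 0.
Iteration 1: join on id=9 -> docs (id 9, parent_id=3, level 1).
Iteration 2: join on id=3 -> music (id 3, parent_id=2, level 2).
Iteration 3: join on id=2 -> bob (id 2, parent_id=1, level 3).
Iteration 4: join on id=1 -> bin (id 1, parent_id=NULL, level 4).
Iteration 5: parent_id is NULL; no match; recursion stops.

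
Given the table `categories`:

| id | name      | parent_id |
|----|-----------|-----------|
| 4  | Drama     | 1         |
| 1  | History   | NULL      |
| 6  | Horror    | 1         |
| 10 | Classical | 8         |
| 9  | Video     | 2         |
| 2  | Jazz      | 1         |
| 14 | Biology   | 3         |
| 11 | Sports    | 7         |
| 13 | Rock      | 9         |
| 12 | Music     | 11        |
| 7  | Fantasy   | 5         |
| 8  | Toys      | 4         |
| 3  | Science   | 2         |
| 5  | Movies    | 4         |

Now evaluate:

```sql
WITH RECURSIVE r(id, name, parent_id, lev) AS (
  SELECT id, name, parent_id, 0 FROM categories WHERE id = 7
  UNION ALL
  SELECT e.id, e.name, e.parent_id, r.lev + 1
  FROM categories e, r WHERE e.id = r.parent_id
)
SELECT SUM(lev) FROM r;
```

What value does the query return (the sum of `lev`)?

Base: id=7 (Fantasy), parent_id=5, lev 0.
Iteration 1: join on id=5 -> Movies (id 5, parent_id=4, lev 1).
Iteration 2: join on id=4 -> Drama (id 4, parent_id=1, lev 2).
Iteration 3: join on id=1 -> History (id 1, parent_id=NULL, lev 3).
Iteration 4: parent_id is NULL; no match; recursion stops.
SUM(lev) = 0 + 1 + 2 + 3 = 6.

6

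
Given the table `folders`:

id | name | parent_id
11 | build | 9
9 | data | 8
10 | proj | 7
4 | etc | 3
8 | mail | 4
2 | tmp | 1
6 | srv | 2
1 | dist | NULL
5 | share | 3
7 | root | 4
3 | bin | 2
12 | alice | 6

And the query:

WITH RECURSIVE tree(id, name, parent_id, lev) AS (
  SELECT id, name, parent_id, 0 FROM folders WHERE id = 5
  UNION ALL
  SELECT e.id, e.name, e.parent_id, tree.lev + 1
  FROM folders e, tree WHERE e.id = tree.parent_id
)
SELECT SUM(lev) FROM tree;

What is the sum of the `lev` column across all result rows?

Base: id=5 (share), parent_id=3, lev 0.
Iteration 1: join on id=3 -> bin (id 3, parent_id=2, lev 1).
Iteration 2: join on id=2 -> tmp (id 2, parent_id=1, lev 2).
Iteration 3: join on id=1 -> dist (id 1, parent_id=NULL, lev 3).
Iteration 4: parent_id is NULL; no match; recursion stops.
SUM(lev) = 0 + 1 + 2 + 3 = 6.

6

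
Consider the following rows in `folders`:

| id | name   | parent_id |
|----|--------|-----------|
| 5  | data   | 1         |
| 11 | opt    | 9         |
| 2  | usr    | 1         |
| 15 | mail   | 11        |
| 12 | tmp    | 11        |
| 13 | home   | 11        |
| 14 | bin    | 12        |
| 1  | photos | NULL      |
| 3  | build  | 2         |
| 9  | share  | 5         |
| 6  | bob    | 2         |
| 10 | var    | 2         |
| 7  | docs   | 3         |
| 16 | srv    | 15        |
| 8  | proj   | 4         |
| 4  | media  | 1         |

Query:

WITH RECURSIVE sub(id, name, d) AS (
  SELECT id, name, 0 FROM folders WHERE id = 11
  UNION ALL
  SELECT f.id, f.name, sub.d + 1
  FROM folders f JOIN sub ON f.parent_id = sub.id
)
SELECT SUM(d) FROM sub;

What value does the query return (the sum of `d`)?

Base: id=11 (opt) at d 0.
Iteration 1: rows with parent_id in {11} -> tmp (id 12, d 1), home (id 13, d 1), mail (id 15, d 1).
Iteration 2: rows with parent_id in {12,13,15} -> bin (id 14, d 2), srv (id 16, d 2).
Iteration 3: no rows with parent_id in {14,16}; recursion stops.
SUM(d) = 0 + 1 + 1 + 1 + 2 + 2 = 7.

7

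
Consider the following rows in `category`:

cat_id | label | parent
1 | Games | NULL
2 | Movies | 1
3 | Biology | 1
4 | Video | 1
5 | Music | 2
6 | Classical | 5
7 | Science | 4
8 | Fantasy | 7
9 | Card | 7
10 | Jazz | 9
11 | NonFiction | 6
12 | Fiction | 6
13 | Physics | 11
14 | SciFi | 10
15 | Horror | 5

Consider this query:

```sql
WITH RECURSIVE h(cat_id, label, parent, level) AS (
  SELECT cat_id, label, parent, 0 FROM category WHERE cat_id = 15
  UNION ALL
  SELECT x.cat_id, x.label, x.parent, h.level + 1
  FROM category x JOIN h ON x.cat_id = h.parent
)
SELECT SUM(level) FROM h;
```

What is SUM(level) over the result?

6

Base: cat_id=15 (Horror), parent=5, level 0.
Iteration 1: join on cat_id=5 -> Music (id 5, parent=2, level 1).
Iteration 2: join on cat_id=2 -> Movies (id 2, parent=1, level 2).
Iteration 3: join on cat_id=1 -> Games (id 1, parent=NULL, level 3).
Iteration 4: parent is NULL; no match; recursion stops.
SUM(level) = 0 + 1 + 2 + 3 = 6.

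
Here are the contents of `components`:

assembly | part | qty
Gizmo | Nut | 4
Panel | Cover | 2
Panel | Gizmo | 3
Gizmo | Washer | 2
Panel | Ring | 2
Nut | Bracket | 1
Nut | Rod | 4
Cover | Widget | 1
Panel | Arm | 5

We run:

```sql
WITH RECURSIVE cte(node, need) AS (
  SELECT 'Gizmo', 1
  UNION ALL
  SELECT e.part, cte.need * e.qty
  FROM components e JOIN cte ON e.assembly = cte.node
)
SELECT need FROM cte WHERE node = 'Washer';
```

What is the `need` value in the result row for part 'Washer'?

Base: (Gizmo, need=1).
Iteration 1: components of {Gizmo} -> Nut = 1*4 = 4, Washer = 1*2 = 2.
Iteration 2: components of {Nut,Washer} -> Bracket = 4*1 = 4, Rod = 4*4 = 16.
Iteration 3: no further components; recursion stops.

2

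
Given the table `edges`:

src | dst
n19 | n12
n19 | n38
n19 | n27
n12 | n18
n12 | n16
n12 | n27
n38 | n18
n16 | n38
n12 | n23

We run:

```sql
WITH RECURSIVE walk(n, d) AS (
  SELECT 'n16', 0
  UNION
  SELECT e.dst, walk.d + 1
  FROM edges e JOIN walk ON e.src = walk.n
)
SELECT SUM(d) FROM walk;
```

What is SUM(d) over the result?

3

Base: (n16, d=0).
Iteration 1: edges from {n16} -> (n38, d=1).
Iteration 2: edges from {n38} -> (n18, d=2).
Iteration 3: no outgoing edges from {n18}; recursion stops.
SUM(d) = 0 + 1 + 2 = 3.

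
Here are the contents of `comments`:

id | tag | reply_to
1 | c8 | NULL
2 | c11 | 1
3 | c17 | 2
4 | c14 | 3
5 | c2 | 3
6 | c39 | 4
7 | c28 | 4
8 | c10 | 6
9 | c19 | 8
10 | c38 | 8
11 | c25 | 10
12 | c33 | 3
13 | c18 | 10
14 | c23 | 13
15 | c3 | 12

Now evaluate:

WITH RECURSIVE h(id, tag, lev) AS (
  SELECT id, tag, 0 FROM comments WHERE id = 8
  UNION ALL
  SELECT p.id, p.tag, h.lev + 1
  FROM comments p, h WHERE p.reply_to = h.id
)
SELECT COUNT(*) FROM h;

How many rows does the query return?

6

Base: id=8 (c10) at lev 0.
Iteration 1: rows with reply_to in {8} -> c19 (id 9, lev 1), c38 (id 10, lev 1).
Iteration 2: rows with reply_to in {9,10} -> c25 (id 11, lev 2), c18 (id 13, lev 2).
Iteration 3: rows with reply_to in {11,13} -> c23 (id 14, lev 3).
Iteration 4: no rows with reply_to in {14}; recursion stops.
Total rows emitted: 6.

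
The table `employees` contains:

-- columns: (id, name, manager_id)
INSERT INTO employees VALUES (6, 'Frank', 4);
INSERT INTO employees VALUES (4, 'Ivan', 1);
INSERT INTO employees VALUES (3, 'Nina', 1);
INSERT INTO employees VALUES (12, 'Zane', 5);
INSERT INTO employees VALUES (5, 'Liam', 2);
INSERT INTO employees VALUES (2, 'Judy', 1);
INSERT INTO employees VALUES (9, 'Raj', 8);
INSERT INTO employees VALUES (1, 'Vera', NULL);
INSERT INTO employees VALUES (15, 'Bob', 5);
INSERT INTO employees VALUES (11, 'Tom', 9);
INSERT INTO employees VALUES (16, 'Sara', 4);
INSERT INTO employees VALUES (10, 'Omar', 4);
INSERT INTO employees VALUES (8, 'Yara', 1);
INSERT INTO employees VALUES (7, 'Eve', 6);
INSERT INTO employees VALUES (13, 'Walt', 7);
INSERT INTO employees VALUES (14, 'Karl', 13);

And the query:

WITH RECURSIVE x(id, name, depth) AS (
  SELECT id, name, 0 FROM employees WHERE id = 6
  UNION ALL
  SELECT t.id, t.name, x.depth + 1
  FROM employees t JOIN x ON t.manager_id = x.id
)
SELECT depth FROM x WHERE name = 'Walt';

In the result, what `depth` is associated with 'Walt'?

2

Base: id=6 (Frank) at depth 0.
Iteration 1: rows with manager_id in {6} -> Eve (id 7, depth 1).
Iteration 2: rows with manager_id in {7} -> Walt (id 13, depth 2).
Iteration 3: rows with manager_id in {13} -> Karl (id 14, depth 3).
Iteration 4: no rows with manager_id in {14}; recursion stops.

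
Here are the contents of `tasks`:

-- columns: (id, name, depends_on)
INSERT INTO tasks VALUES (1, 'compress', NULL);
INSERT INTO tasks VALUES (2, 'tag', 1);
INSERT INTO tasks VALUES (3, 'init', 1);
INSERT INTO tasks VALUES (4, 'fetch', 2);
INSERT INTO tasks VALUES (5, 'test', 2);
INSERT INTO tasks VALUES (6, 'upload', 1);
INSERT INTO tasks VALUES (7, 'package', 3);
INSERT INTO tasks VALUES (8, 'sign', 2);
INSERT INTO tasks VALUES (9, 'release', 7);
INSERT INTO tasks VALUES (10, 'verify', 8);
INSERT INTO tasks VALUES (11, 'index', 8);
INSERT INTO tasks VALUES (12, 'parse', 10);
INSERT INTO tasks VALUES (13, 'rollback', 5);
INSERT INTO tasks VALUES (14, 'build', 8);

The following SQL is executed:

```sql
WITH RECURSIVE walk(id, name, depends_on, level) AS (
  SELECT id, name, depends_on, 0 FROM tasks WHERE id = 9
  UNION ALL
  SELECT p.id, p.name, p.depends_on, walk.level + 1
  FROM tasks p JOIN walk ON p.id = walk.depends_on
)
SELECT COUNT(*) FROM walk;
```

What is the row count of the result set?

Base: id=9 (release), depends_on=7, level 0.
Iteration 1: join on id=7 -> package (id 7, depends_on=3, level 1).
Iteration 2: join on id=3 -> init (id 3, depends_on=1, level 2).
Iteration 3: join on id=1 -> compress (id 1, depends_on=NULL, level 3).
Iteration 4: depends_on is NULL; no match; recursion stops.
Total rows emitted: 4.

4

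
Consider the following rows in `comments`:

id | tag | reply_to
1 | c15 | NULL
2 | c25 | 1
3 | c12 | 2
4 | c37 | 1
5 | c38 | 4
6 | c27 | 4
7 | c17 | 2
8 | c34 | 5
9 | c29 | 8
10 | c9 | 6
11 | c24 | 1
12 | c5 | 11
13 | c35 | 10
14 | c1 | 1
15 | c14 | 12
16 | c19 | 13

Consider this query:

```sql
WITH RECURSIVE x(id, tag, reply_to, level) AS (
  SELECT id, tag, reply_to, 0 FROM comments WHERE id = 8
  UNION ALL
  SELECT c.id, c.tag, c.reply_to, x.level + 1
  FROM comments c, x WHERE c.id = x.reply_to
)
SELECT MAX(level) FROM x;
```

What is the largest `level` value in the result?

3

Base: id=8 (c34), reply_to=5, level 0.
Iteration 1: join on id=5 -> c38 (id 5, reply_to=4, level 1).
Iteration 2: join on id=4 -> c37 (id 4, reply_to=1, level 2).
Iteration 3: join on id=1 -> c15 (id 1, reply_to=NULL, level 3).
Iteration 4: reply_to is NULL; no match; recursion stops.
level values: 0, 1, 2, 3; the maximum is 3.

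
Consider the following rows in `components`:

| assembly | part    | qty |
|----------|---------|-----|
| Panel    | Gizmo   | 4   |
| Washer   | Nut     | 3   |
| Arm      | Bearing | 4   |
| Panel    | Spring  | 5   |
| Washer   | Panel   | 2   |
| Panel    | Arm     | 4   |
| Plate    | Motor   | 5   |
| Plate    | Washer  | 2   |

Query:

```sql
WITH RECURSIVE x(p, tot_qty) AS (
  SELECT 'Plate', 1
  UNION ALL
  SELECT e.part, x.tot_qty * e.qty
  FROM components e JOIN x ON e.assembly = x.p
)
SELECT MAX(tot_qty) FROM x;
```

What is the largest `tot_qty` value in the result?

Base: (Plate, tot_qty=1).
Iteration 1: components of {Plate} -> Motor = 1*5 = 5, Washer = 1*2 = 2.
Iteration 2: components of {Motor,Washer} -> Nut = 2*3 = 6, Panel = 2*2 = 4.
Iteration 3: components of {Nut,Panel} -> Arm = 4*4 = 16, Gizmo = 4*4 = 16, Spring = 4*5 = 20.
Iteration 4: components of {Arm,Gizmo,Spring} -> Bearing = 16*4 = 64.
Iteration 5: no further components; recursion stops.
tot_qty values: 1, 2, 5, 4, 6, 16, 16, 20, 64; the maximum is 64.

64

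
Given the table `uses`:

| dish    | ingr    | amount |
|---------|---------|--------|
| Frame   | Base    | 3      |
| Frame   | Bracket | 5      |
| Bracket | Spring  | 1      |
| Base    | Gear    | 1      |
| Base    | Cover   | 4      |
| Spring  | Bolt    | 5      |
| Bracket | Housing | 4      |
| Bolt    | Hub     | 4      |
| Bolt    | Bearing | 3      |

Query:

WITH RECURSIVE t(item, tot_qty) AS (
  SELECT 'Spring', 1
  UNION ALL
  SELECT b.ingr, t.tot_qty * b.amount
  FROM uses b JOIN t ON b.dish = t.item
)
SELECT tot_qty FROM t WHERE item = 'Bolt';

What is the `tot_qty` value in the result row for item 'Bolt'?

5

Base: (Spring, tot_qty=1).
Iteration 1: components of {Spring} -> Bolt = 1*5 = 5.
Iteration 2: components of {Bolt} -> Bearing = 5*3 = 15, Hub = 5*4 = 20.
Iteration 3: no further components; recursion stops.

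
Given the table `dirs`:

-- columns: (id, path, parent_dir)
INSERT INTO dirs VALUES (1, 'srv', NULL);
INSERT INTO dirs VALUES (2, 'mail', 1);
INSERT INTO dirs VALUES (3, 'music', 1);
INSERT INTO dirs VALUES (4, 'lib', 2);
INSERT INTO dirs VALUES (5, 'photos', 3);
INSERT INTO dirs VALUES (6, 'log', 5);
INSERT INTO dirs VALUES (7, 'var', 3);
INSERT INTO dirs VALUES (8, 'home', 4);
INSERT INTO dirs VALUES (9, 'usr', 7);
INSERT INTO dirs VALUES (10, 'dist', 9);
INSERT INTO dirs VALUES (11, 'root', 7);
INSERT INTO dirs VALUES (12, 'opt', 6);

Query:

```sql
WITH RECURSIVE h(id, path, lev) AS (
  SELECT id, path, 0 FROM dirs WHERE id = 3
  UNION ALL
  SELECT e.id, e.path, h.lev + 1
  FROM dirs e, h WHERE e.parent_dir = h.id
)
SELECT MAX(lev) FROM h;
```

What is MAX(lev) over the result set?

3

Base: id=3 (music) at lev 0.
Iteration 1: rows with parent_dir in {3} -> photos (id 5, lev 1), var (id 7, lev 1).
Iteration 2: rows with parent_dir in {5,7} -> log (id 6, lev 2), usr (id 9, lev 2), root (id 11, lev 2).
Iteration 3: rows with parent_dir in {6,9,11} -> dist (id 10, lev 3), opt (id 12, lev 3).
Iteration 4: no rows with parent_dir in {10,12}; recursion stops.
lev values: 0, 1, 1, 2, 2, 2, 3, 3; the maximum is 3.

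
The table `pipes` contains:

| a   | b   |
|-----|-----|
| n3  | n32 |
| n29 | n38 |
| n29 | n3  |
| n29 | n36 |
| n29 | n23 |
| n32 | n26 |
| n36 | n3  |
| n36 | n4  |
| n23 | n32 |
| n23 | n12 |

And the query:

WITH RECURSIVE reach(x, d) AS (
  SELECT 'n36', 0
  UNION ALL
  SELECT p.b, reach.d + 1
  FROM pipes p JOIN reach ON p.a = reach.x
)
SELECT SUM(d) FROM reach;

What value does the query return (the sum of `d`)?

7

Base: (n36, d=0).
Iteration 1: edges from {n36} -> (n3, d=1), (n4, d=1).
Iteration 2: edges from {n3,n4} -> (n32, d=2).
Iteration 3: edges from {n32} -> (n26, d=3).
Iteration 4: no outgoing edges from {n26}; recursion stops.
SUM(d) = 0 + 1 + 1 + 2 + 3 = 7.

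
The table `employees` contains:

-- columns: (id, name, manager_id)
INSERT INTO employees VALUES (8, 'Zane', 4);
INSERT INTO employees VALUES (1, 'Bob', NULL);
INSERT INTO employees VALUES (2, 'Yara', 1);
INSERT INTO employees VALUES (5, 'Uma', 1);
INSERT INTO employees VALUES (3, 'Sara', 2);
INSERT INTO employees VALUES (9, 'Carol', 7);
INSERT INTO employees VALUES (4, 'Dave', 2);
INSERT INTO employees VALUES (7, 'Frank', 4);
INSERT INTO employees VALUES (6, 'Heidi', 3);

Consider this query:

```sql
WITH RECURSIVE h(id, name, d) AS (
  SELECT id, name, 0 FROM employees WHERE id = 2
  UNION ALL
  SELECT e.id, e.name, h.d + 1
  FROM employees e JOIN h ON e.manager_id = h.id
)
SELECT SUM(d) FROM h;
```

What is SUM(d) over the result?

11

Base: id=2 (Yara) at d 0.
Iteration 1: rows with manager_id in {2} -> Sara (id 3, d 1), Dave (id 4, d 1).
Iteration 2: rows with manager_id in {3,4} -> Heidi (id 6, d 2), Frank (id 7, d 2), Zane (id 8, d 2).
Iteration 3: rows with manager_id in {6,7,8} -> Carol (id 9, d 3).
Iteration 4: no rows with manager_id in {9}; recursion stops.
SUM(d) = 0 + 1 + 1 + 2 + 2 + 2 + 3 = 11.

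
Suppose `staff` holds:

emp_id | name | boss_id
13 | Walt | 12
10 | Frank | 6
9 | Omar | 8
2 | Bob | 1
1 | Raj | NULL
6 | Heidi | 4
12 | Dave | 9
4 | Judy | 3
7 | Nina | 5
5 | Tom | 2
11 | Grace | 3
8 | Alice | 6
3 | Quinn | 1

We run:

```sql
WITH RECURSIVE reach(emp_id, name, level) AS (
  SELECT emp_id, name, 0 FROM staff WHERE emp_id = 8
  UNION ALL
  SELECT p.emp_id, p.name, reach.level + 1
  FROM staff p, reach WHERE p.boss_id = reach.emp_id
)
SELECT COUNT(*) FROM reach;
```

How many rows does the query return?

4

Base: emp_id=8 (Alice) at level 0.
Iteration 1: rows with boss_id in {8} -> Omar (id 9, level 1).
Iteration 2: rows with boss_id in {9} -> Dave (id 12, level 2).
Iteration 3: rows with boss_id in {12} -> Walt (id 13, level 3).
Iteration 4: no rows with boss_id in {13}; recursion stops.
Total rows emitted: 4.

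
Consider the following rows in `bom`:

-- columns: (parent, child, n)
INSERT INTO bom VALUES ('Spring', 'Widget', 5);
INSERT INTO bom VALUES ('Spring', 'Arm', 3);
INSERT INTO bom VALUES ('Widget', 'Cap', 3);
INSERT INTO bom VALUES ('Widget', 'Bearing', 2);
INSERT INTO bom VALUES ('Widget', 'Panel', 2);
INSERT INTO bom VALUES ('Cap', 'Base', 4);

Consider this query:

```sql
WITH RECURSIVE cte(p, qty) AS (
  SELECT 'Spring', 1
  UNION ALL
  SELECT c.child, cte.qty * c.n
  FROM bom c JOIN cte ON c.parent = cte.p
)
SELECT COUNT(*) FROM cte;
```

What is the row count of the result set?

Base: (Spring, qty=1).
Iteration 1: components of {Spring} -> Arm = 1*3 = 3, Widget = 1*5 = 5.
Iteration 2: components of {Arm,Widget} -> Bearing = 5*2 = 10, Cap = 5*3 = 15, Panel = 5*2 = 10.
Iteration 3: components of {Bearing,Cap,Panel} -> Base = 15*4 = 60.
Iteration 4: no further components; recursion stops.
Total rows emitted: 7.

7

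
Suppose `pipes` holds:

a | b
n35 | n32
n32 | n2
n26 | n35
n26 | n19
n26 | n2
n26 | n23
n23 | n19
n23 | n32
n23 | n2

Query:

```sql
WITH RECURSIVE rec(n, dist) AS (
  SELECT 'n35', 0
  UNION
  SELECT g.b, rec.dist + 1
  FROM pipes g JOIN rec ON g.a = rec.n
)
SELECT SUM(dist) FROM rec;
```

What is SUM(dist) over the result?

Base: (n35, dist=0).
Iteration 1: edges from {n35} -> (n32, dist=1).
Iteration 2: edges from {n32} -> (n2, dist=2).
Iteration 3: no outgoing edges from {n2}; recursion stops.
SUM(dist) = 0 + 1 + 2 = 3.

3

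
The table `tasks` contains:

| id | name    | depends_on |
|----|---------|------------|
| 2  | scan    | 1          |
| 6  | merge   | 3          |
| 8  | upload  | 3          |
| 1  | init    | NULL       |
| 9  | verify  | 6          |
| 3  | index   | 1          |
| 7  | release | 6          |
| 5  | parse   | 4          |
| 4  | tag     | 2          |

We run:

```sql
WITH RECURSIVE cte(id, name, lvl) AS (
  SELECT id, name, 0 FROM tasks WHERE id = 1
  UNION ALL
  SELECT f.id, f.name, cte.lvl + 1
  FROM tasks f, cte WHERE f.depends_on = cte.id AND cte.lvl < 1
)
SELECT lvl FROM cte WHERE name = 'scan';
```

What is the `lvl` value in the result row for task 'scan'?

Base: id=1 (init) at lvl 0.
Iteration 1: rows with depends_on in {1} -> scan (id 2, lvl 1), index (id 3, lvl 1).
Iteration 2: lvl < 1 fails for all current rows; recursion stops.

1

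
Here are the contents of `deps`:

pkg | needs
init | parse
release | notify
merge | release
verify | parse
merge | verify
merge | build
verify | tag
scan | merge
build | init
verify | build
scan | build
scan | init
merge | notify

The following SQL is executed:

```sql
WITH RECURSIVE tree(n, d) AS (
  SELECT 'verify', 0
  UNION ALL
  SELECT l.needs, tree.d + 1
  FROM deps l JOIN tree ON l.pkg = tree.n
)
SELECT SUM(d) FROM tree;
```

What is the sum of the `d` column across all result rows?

Base: (verify, d=0).
Iteration 1: edges from {verify} -> (build, d=1), (parse, d=1), (tag, d=1).
Iteration 2: edges from {build,parse,tag} -> (init, d=2).
Iteration 3: edges from {init} -> (parse, d=3).
Iteration 4: no outgoing edges from {parse}; recursion stops.
SUM(d) = 0 + 1 + 1 + 1 + 2 + 3 = 8.

8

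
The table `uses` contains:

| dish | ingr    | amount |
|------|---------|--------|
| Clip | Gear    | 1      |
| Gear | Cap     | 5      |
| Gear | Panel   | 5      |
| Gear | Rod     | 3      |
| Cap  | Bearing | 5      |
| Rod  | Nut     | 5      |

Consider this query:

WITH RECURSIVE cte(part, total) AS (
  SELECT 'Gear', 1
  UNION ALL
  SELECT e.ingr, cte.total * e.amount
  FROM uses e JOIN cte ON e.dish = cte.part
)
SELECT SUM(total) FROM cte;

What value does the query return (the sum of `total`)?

Base: (Gear, total=1).
Iteration 1: components of {Gear} -> Cap = 1*5 = 5, Panel = 1*5 = 5, Rod = 1*3 = 3.
Iteration 2: components of {Cap,Panel,Rod} -> Bearing = 5*5 = 25, Nut = 3*5 = 15.
Iteration 3: no further components; recursion stops.
SUM(total) = 1 + 5 + 5 + 3 + 25 + 15 = 54.

54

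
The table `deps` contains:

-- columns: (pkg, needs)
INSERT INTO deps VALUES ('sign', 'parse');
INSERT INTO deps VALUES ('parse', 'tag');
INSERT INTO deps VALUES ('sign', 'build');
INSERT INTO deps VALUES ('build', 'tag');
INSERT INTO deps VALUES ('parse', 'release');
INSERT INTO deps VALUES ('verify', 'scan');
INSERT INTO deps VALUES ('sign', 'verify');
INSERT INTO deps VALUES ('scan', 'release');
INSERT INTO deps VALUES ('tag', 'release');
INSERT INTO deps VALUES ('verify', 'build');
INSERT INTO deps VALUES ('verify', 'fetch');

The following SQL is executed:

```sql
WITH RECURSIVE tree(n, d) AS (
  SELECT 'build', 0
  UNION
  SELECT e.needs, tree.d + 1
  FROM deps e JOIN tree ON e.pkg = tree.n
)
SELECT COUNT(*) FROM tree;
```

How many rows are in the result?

Base: (build, d=0).
Iteration 1: edges from {build} -> (tag, d=1).
Iteration 2: edges from {tag} -> (release, d=2).
Iteration 3: no outgoing edges from {release}; recursion stops.
Total rows emitted: 3.

3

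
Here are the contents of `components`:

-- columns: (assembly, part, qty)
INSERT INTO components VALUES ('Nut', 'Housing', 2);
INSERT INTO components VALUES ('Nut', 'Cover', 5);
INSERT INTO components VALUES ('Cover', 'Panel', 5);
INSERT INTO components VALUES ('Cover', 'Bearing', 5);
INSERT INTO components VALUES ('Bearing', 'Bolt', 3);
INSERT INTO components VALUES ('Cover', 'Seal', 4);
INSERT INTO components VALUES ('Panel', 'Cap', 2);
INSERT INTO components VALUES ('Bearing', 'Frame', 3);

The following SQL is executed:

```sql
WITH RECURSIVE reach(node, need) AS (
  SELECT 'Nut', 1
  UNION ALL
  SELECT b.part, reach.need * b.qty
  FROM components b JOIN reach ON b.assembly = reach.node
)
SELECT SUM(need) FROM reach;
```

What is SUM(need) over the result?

Base: (Nut, need=1).
Iteration 1: components of {Nut} -> Cover = 1*5 = 5, Housing = 1*2 = 2.
Iteration 2: components of {Cover,Housing} -> Bearing = 5*5 = 25, Panel = 5*5 = 25, Seal = 5*4 = 20.
Iteration 3: components of {Bearing,Panel,Seal} -> Bolt = 25*3 = 75, Cap = 25*2 = 50, Frame = 25*3 = 75.
Iteration 4: no further components; recursion stops.
SUM(need) = 1 + 2 + 5 + 25 + 25 + 20 + 50 + 75 + 75 = 278.

278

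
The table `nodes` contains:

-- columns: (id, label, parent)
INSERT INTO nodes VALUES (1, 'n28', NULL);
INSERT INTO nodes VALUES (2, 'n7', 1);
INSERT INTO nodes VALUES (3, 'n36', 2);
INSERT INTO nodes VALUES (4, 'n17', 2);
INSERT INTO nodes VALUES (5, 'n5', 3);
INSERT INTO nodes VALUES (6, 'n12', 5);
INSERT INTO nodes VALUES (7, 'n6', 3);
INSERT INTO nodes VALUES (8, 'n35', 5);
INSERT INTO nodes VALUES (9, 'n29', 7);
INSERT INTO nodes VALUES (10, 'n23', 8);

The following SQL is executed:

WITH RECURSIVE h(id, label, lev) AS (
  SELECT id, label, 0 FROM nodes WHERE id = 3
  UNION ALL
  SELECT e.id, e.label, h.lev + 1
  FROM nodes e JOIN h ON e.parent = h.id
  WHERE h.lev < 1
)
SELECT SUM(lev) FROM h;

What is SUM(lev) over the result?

Base: id=3 (n36) at lev 0.
Iteration 1: rows with parent in {3} -> n5 (id 5, lev 1), n6 (id 7, lev 1).
Iteration 2: lev < 1 fails for all current rows; recursion stops.
SUM(lev) = 0 + 1 + 1 = 2.

2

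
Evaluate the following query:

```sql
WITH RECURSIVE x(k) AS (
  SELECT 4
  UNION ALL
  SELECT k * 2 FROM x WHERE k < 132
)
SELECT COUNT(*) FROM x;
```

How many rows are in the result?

Base: k=4.
Iteration 1: 4 < 132 holds -> k = 4 * 2 = 8.
Iteration 2: 8 < 132 holds -> k = 8 * 2 = 16.
Iteration 3: 16 < 132 holds -> k = 16 * 2 = 32.
Iteration 4: 32 < 132 holds -> k = 32 * 2 = 64.
Iteration 5: 64 < 132 holds -> k = 64 * 2 = 128.
Iteration 6: 128 < 132 holds -> k = 128 * 2 = 256.
Iteration 7: 256 < 132 fails; recursion stops.
Total rows emitted: 7.

7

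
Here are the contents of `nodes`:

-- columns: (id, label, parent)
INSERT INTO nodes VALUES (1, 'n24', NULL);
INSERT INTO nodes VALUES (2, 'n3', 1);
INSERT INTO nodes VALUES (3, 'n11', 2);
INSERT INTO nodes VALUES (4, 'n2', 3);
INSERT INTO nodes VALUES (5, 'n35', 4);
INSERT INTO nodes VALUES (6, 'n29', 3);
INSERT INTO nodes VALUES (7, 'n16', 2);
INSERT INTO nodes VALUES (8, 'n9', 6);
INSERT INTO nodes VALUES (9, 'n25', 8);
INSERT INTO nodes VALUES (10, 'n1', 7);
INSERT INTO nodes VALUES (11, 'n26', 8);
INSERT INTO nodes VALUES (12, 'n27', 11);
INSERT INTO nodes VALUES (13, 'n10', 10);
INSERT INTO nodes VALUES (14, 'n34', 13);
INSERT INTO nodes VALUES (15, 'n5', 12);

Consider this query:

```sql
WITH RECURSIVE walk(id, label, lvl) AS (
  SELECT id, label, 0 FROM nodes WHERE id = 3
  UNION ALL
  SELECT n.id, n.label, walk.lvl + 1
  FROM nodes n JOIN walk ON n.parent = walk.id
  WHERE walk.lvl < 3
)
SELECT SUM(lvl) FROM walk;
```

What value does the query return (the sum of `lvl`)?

Base: id=3 (n11) at lvl 0.
Iteration 1: rows with parent in {3} -> n2 (id 4, lvl 1), n29 (id 6, lvl 1).
Iteration 2: rows with parent in {4,6} -> n35 (id 5, lvl 2), n9 (id 8, lvl 2).
Iteration 3: rows with parent in {5,8} -> n25 (id 9, lvl 3), n26 (id 11, lvl 3).
Iteration 4: lvl < 3 fails for all current rows; recursion stops.
SUM(lvl) = 0 + 1 + 1 + 2 + 2 + 3 + 3 = 12.

12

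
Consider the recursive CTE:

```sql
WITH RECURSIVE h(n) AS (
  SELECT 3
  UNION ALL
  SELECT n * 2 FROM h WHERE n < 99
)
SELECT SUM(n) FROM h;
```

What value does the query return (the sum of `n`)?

381

Base: n=3.
Iteration 1: 3 < 99 holds -> n = 3 * 2 = 6.
Iteration 2: 6 < 99 holds -> n = 6 * 2 = 12.
Iteration 3: 12 < 99 holds -> n = 12 * 2 = 24.
Iteration 4: 24 < 99 holds -> n = 24 * 2 = 48.
Iteration 5: 48 < 99 holds -> n = 48 * 2 = 96.
Iteration 6: 96 < 99 holds -> n = 96 * 2 = 192.
Iteration 7: 192 < 99 fails; recursion stops.
SUM(n) = 3 + 6 + 12 + 24 + 48 + 96 + 192 = 381.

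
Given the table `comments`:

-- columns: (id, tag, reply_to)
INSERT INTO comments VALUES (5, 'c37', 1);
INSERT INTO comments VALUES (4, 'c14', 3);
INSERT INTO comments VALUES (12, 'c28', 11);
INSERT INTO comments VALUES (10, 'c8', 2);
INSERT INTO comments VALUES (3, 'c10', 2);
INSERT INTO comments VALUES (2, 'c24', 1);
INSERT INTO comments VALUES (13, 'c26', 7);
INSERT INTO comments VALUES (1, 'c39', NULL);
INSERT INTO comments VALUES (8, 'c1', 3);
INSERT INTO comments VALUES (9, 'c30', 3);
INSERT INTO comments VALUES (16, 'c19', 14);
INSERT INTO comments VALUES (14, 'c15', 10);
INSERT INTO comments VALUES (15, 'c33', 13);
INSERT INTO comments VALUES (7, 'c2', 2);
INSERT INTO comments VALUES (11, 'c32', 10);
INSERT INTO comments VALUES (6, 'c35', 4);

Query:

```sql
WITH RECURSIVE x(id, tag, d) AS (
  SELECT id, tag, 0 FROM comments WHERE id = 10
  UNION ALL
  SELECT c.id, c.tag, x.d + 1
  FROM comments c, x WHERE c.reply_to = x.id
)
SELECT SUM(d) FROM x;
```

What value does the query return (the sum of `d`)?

Base: id=10 (c8) at d 0.
Iteration 1: rows with reply_to in {10} -> c32 (id 11, d 1), c15 (id 14, d 1).
Iteration 2: rows with reply_to in {11,14} -> c28 (id 12, d 2), c19 (id 16, d 2).
Iteration 3: no rows with reply_to in {12,16}; recursion stops.
SUM(d) = 0 + 1 + 1 + 2 + 2 = 6.

6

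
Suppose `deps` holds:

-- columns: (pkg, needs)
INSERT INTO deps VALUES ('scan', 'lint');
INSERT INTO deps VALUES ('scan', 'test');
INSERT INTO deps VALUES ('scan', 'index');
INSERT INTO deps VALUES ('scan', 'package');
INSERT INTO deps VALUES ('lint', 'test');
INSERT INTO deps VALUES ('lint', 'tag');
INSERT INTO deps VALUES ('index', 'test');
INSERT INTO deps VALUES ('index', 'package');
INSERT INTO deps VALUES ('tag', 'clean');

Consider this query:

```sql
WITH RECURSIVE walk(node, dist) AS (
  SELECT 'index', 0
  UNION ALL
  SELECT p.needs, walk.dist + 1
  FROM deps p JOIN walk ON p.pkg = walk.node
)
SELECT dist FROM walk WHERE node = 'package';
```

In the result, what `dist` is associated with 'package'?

Base: (index, dist=0).
Iteration 1: edges from {index} -> (package, dist=1), (test, dist=1).
Iteration 2: no outgoing edges from {package,test}; recursion stops.

1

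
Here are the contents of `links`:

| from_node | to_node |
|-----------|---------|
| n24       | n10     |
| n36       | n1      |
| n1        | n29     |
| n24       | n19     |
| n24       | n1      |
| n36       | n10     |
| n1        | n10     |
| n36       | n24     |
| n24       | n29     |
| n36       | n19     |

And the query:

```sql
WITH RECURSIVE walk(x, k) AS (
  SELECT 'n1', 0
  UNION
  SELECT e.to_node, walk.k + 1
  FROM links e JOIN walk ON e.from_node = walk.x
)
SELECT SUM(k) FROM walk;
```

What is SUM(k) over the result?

Base: (n1, k=0).
Iteration 1: edges from {n1} -> (n10, k=1), (n29, k=1).
Iteration 2: no outgoing edges from {n10,n29}; recursion stops.
SUM(k) = 0 + 1 + 1 = 2.

2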